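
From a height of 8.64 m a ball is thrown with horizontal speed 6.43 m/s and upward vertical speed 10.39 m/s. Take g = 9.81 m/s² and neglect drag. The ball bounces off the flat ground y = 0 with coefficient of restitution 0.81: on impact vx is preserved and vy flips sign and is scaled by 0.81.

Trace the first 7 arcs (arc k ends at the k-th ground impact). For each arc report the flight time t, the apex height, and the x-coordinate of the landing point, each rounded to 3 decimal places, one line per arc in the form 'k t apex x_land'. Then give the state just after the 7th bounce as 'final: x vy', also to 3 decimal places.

Arc 1: start y=8.640, vy=10.390 → t=2.757, apex=14.142, x_land=17.728, impact vy=-16.657
  bounce: vy ← 0.81·16.657 = 13.492
Arc 2: start y=0.000, vy=13.492 → t=2.751, apex=9.279, x_land=35.416, impact vy=-13.492
  bounce: vy ← 0.81·13.492 = 10.929
Arc 3: start y=0.000, vy=10.929 → t=2.228, apex=6.088, x_land=49.743, impact vy=-10.929
  bounce: vy ← 0.81·10.929 = 8.852
Arc 4: start y=0.000, vy=8.852 → t=1.805, apex=3.994, x_land=61.347, impact vy=-8.852
  bounce: vy ← 0.81·8.852 = 7.170
Arc 5: start y=0.000, vy=7.170 → t=1.462, apex=2.621, x_land=70.747, impact vy=-7.170
  bounce: vy ← 0.81·7.170 = 5.808
Arc 6: start y=0.000, vy=5.808 → t=1.184, apex=1.719, x_land=78.361, impact vy=-5.808
  bounce: vy ← 0.81·5.808 = 4.705
Arc 7: start y=0.000, vy=4.705 → t=0.959, apex=1.128, x_land=84.528, impact vy=-4.705
  bounce: vy ← 0.81·4.705 = 3.811

1 2.757 14.142 17.728
2 2.751 9.279 35.416
3 2.228 6.088 49.743
4 1.805 3.994 61.347
5 1.462 2.621 70.747
6 1.184 1.719 78.361
7 0.959 1.128 84.528
final: 84.528 3.811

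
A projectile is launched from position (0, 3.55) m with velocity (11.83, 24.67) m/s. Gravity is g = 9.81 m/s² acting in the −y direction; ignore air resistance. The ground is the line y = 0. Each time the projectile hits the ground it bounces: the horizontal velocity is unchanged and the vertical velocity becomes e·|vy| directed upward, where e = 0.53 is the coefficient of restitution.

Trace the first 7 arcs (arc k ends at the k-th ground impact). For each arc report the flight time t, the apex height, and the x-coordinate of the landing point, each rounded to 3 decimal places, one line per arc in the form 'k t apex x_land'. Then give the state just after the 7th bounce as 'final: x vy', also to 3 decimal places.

1 5.170 34.570 61.156
2 2.814 9.711 94.446
3 1.491 2.728 112.090
4 0.790 0.766 121.442
5 0.419 0.215 126.398
6 0.222 0.060 129.025
7 0.118 0.017 130.417
final: 130.417 0.306

Arc 1: start y=3.550, vy=24.670 → t=5.170, apex=34.570, x_land=61.156, impact vy=-26.043
  bounce: vy ← 0.53·26.043 = 13.803
Arc 2: start y=0.000, vy=13.803 → t=2.814, apex=9.711, x_land=94.446, impact vy=-13.803
  bounce: vy ← 0.53·13.803 = 7.316
Arc 3: start y=0.000, vy=7.316 → t=1.491, apex=2.728, x_land=112.090, impact vy=-7.316
  bounce: vy ← 0.53·7.316 = 3.877
Arc 4: start y=0.000, vy=3.877 → t=0.790, apex=0.766, x_land=121.442, impact vy=-3.877
  bounce: vy ← 0.53·3.877 = 2.055
Arc 5: start y=0.000, vy=2.055 → t=0.419, apex=0.215, x_land=126.398, impact vy=-2.055
  bounce: vy ← 0.53·2.055 = 1.089
Arc 6: start y=0.000, vy=1.089 → t=0.222, apex=0.060, x_land=129.025, impact vy=-1.089
  bounce: vy ← 0.53·1.089 = 0.577
Arc 7: start y=0.000, vy=0.577 → t=0.118, apex=0.017, x_land=130.417, impact vy=-0.577
  bounce: vy ← 0.53·0.577 = 0.306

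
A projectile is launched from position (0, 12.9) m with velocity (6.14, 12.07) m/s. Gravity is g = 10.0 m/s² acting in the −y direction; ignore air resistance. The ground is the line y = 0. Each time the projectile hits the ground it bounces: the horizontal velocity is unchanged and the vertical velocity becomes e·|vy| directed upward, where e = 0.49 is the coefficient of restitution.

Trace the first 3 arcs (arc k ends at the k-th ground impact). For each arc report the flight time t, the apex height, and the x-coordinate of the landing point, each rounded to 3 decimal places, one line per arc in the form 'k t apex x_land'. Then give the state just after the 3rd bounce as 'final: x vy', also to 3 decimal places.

Arc 1: start y=12.900, vy=12.070 → t=3.216, apex=20.184, x_land=19.747, impact vy=-20.092
  bounce: vy ← 0.49·20.092 = 9.845
Arc 2: start y=0.000, vy=9.845 → t=1.969, apex=4.846, x_land=31.837, impact vy=-9.845
  bounce: vy ← 0.49·9.845 = 4.824
Arc 3: start y=0.000, vy=4.824 → t=0.965, apex=1.164, x_land=37.761, impact vy=-4.824
  bounce: vy ← 0.49·4.824 = 2.364

1 3.216 20.184 19.747
2 1.969 4.846 31.837
3 0.965 1.164 37.761
final: 37.761 2.364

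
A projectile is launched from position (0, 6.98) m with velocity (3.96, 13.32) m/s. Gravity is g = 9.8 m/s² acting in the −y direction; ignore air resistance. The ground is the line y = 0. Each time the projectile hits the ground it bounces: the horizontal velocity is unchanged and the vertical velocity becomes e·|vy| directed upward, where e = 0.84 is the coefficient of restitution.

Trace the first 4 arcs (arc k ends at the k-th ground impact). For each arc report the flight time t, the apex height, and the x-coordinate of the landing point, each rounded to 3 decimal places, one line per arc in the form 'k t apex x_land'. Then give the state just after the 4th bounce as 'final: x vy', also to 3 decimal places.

Arc 1: start y=6.980, vy=13.320 → t=3.168, apex=16.032, x_land=12.545, impact vy=-17.727
  bounce: vy ← 0.84·17.727 = 14.890
Arc 2: start y=0.000, vy=14.890 → t=3.039, apex=11.312, x_land=24.579, impact vy=-14.890
  bounce: vy ← 0.84·14.890 = 12.508
Arc 3: start y=0.000, vy=12.508 → t=2.553, apex=7.982, x_land=34.688, impact vy=-12.508
  bounce: vy ← 0.84·12.508 = 10.507
Arc 4: start y=0.000, vy=10.507 → t=2.144, apex=5.632, x_land=43.179, impact vy=-10.507
  bounce: vy ← 0.84·10.507 = 8.826

1 3.168 16.032 12.545
2 3.039 11.312 24.579
3 2.553 7.982 34.688
4 2.144 5.632 43.179
final: 43.179 8.826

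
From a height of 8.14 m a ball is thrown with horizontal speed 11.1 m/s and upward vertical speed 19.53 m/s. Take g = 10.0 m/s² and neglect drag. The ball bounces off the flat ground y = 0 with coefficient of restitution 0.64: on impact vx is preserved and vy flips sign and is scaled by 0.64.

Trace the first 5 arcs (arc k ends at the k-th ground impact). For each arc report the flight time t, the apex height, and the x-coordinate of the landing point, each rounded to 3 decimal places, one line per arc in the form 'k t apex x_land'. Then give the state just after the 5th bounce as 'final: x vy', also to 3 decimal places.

1 4.286 27.211 47.573
2 2.986 11.146 80.718
3 1.911 4.565 101.931
4 1.223 1.870 115.507
5 0.783 0.766 124.196
final: 124.196 2.505

Arc 1: start y=8.140, vy=19.530 → t=4.286, apex=27.211, x_land=47.573, impact vy=-23.329
  bounce: vy ← 0.64·23.329 = 14.930
Arc 2: start y=0.000, vy=14.930 → t=2.986, apex=11.146, x_land=80.718, impact vy=-14.930
  bounce: vy ← 0.64·14.930 = 9.555
Arc 3: start y=0.000, vy=9.555 → t=1.911, apex=4.565, x_land=101.931, impact vy=-9.555
  bounce: vy ← 0.64·9.555 = 6.115
Arc 4: start y=0.000, vy=6.115 → t=1.223, apex=1.870, x_land=115.507, impact vy=-6.115
  bounce: vy ← 0.64·6.115 = 3.914
Arc 5: start y=0.000, vy=3.914 → t=0.783, apex=0.766, x_land=124.196, impact vy=-3.914
  bounce: vy ← 0.64·3.914 = 2.505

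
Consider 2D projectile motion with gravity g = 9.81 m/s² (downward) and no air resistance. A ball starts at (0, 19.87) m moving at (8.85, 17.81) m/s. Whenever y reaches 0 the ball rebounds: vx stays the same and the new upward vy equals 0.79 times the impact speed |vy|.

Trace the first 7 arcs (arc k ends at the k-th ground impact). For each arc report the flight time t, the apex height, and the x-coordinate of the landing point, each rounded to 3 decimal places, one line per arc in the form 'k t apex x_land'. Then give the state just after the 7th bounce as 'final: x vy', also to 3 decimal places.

1 4.526 36.037 40.055
2 4.283 22.491 77.957
3 3.383 14.036 107.899
4 2.673 8.760 131.553
5 2.112 5.467 150.240
6 1.668 3.412 165.003
7 1.318 2.129 176.665
final: 176.665 5.106

Arc 1: start y=19.870, vy=17.810 → t=4.526, apex=36.037, x_land=40.055, impact vy=-26.590
  bounce: vy ← 0.79·26.590 = 21.006
Arc 2: start y=0.000, vy=21.006 → t=4.283, apex=22.491, x_land=77.957, impact vy=-21.006
  bounce: vy ← 0.79·21.006 = 16.595
Arc 3: start y=0.000, vy=16.595 → t=3.383, apex=14.036, x_land=107.899, impact vy=-16.595
  bounce: vy ← 0.79·16.595 = 13.110
Arc 4: start y=0.000, vy=13.110 → t=2.673, apex=8.760, x_land=131.553, impact vy=-13.110
  bounce: vy ← 0.79·13.110 = 10.357
Arc 5: start y=0.000, vy=10.357 → t=2.112, apex=5.467, x_land=150.240, impact vy=-10.357
  bounce: vy ← 0.79·10.357 = 8.182
Arc 6: start y=0.000, vy=8.182 → t=1.668, apex=3.412, x_land=165.003, impact vy=-8.182
  bounce: vy ← 0.79·8.182 = 6.464
Arc 7: start y=0.000, vy=6.464 → t=1.318, apex=2.129, x_land=176.665, impact vy=-6.464
  bounce: vy ← 0.79·6.464 = 5.106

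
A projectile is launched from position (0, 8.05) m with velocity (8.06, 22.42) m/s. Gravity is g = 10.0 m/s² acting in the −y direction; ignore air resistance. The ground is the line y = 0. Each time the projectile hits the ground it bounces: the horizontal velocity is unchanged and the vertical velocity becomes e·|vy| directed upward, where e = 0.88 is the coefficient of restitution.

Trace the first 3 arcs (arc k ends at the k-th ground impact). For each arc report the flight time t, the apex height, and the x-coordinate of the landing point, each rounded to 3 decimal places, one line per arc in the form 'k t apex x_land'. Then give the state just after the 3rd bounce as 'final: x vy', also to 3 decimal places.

1 4.818 33.183 38.834
2 4.534 25.697 75.379
3 3.990 19.900 107.538
final: 107.538 17.556

Arc 1: start y=8.050, vy=22.420 → t=4.818, apex=33.183, x_land=38.834, impact vy=-25.762
  bounce: vy ← 0.88·25.762 = 22.670
Arc 2: start y=0.000, vy=22.670 → t=4.534, apex=25.697, x_land=75.379, impact vy=-22.670
  bounce: vy ← 0.88·22.670 = 19.950
Arc 3: start y=0.000, vy=19.950 → t=3.990, apex=19.900, x_land=107.538, impact vy=-19.950
  bounce: vy ← 0.88·19.950 = 17.556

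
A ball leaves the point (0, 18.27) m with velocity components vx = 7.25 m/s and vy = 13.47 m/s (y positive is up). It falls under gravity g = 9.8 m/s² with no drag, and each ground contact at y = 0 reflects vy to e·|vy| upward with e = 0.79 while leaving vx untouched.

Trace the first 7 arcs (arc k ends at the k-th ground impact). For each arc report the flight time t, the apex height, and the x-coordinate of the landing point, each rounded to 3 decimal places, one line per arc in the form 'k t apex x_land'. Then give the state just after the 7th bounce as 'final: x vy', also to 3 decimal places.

Arc 1: start y=18.270, vy=13.470 → t=3.745, apex=27.527, x_land=27.149, impact vy=-23.228
  bounce: vy ← 0.79·23.228 = 18.350
Arc 2: start y=0.000, vy=18.350 → t=3.745, apex=17.180, x_land=54.299, impact vy=-18.350
  bounce: vy ← 0.79·18.350 = 14.496
Arc 3: start y=0.000, vy=14.496 → t=2.958, apex=10.722, x_land=75.748, impact vy=-14.496
  bounce: vy ← 0.79·14.496 = 11.452
Arc 4: start y=0.000, vy=11.452 → t=2.337, apex=6.692, x_land=92.693, impact vy=-11.452
  bounce: vy ← 0.79·11.452 = 9.047
Arc 5: start y=0.000, vy=9.047 → t=1.846, apex=4.176, x_land=106.079, impact vy=-9.047
  bounce: vy ← 0.79·9.047 = 7.147
Arc 6: start y=0.000, vy=7.147 → t=1.459, apex=2.606, x_land=116.654, impact vy=-7.147
  bounce: vy ← 0.79·7.147 = 5.646
Arc 7: start y=0.000, vy=5.646 → t=1.152, apex=1.627, x_land=125.009, impact vy=-5.646
  bounce: vy ← 0.79·5.646 = 4.461

1 3.745 27.527 27.149
2 3.745 17.180 54.299
3 2.958 10.722 75.748
4 2.337 6.692 92.693
5 1.846 4.176 106.079
6 1.459 2.606 116.654
7 1.152 1.627 125.009
final: 125.009 4.461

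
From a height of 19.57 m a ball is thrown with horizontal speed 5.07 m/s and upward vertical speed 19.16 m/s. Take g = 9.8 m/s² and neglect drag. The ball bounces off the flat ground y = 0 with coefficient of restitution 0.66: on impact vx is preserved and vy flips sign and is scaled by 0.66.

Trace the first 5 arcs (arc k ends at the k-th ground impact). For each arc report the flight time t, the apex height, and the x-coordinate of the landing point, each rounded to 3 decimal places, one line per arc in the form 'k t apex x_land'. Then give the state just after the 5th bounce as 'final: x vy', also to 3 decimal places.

Arc 1: start y=19.570, vy=19.160 → t=4.751, apex=38.300, x_land=24.087, impact vy=-27.398
  bounce: vy ← 0.66·27.398 = 18.083
Arc 2: start y=0.000, vy=18.083 → t=3.690, apex=16.683, x_land=42.797, impact vy=-18.083
  bounce: vy ← 0.66·18.083 = 11.935
Arc 3: start y=0.000, vy=11.935 → t=2.436, apex=7.267, x_land=55.146, impact vy=-11.935
  bounce: vy ← 0.66·11.935 = 7.877
Arc 4: start y=0.000, vy=7.877 → t=1.608, apex=3.166, x_land=63.296, impact vy=-7.877
  bounce: vy ← 0.66·7.877 = 5.199
Arc 5: start y=0.000, vy=5.199 → t=1.061, apex=1.379, x_land=68.676, impact vy=-5.199
  bounce: vy ← 0.66·5.199 = 3.431

1 4.751 38.300 24.087
2 3.690 16.683 42.797
3 2.436 7.267 55.146
4 1.608 3.166 63.296
5 1.061 1.379 68.676
final: 68.676 3.431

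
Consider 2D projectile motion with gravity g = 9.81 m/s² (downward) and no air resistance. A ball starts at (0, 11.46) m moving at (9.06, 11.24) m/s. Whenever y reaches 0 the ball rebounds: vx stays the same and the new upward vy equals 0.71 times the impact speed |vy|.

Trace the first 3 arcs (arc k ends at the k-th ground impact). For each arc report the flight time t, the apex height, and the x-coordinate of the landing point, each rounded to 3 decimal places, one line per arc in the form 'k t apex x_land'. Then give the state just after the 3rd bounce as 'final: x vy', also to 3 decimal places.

1 3.056 17.899 27.688
2 2.713 9.023 52.264
3 1.926 4.548 69.713
final: 69.713 6.707

Arc 1: start y=11.460, vy=11.240 → t=3.056, apex=17.899, x_land=27.688, impact vy=-18.740
  bounce: vy ← 0.71·18.740 = 13.305
Arc 2: start y=0.000, vy=13.305 → t=2.713, apex=9.023, x_land=52.264, impact vy=-13.305
  bounce: vy ← 0.71·13.305 = 9.447
Arc 3: start y=0.000, vy=9.447 → t=1.926, apex=4.548, x_land=69.713, impact vy=-9.447
  bounce: vy ← 0.71·9.447 = 6.707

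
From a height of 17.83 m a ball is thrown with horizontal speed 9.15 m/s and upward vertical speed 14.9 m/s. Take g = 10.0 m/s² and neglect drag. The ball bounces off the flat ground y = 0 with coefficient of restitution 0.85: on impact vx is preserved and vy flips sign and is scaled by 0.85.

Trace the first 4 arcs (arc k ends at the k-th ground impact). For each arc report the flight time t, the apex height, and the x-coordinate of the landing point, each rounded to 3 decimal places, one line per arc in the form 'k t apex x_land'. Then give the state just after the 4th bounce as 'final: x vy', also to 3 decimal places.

Arc 1: start y=17.830, vy=14.900 → t=3.895, apex=28.930, x_land=35.643, impact vy=-24.054
  bounce: vy ← 0.85·24.054 = 20.446
Arc 2: start y=0.000, vy=20.446 → t=4.089, apex=20.902, x_land=73.060, impact vy=-20.446
  bounce: vy ← 0.85·20.446 = 17.379
Arc 3: start y=0.000, vy=17.379 → t=3.476, apex=15.102, x_land=104.864, impact vy=-17.379
  bounce: vy ← 0.85·17.379 = 14.772
Arc 4: start y=0.000, vy=14.772 → t=2.954, apex=10.911, x_land=131.897, impact vy=-14.772
  bounce: vy ← 0.85·14.772 = 12.557

1 3.895 28.930 35.643
2 4.089 20.902 73.060
3 3.476 15.102 104.864
4 2.954 10.911 131.897
final: 131.897 12.557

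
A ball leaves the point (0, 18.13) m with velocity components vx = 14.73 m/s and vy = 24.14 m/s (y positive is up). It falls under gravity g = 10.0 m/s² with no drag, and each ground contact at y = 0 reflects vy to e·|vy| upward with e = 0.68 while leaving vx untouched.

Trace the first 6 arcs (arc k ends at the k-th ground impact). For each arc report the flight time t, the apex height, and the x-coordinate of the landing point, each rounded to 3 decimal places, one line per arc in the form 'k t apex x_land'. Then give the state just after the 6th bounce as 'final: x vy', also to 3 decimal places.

Arc 1: start y=18.130, vy=24.140 → t=5.489, apex=47.267, x_land=80.848, impact vy=-30.746
  bounce: vy ← 0.68·30.746 = 20.908
Arc 2: start y=0.000, vy=20.908 → t=4.182, apex=21.856, x_land=142.441, impact vy=-20.908
  bounce: vy ← 0.68·20.908 = 14.217
Arc 3: start y=0.000, vy=14.217 → t=2.843, apex=10.106, x_land=184.325, impact vy=-14.217
  bounce: vy ← 0.68·14.217 = 9.668
Arc 4: start y=0.000, vy=9.668 → t=1.934, apex=4.673, x_land=212.806, impact vy=-9.668
  bounce: vy ← 0.68·9.668 = 6.574
Arc 5: start y=0.000, vy=6.574 → t=1.315, apex=2.161, x_land=232.173, impact vy=-6.574
  bounce: vy ← 0.68·6.574 = 4.470
Arc 6: start y=0.000, vy=4.470 → t=0.894, apex=0.999, x_land=245.342, impact vy=-4.470
  bounce: vy ← 0.68·4.470 = 3.040

1 5.489 47.267 80.848
2 4.182 21.856 142.441
3 2.843 10.106 184.325
4 1.934 4.673 212.806
5 1.315 2.161 232.173
6 0.894 0.999 245.342
final: 245.342 3.040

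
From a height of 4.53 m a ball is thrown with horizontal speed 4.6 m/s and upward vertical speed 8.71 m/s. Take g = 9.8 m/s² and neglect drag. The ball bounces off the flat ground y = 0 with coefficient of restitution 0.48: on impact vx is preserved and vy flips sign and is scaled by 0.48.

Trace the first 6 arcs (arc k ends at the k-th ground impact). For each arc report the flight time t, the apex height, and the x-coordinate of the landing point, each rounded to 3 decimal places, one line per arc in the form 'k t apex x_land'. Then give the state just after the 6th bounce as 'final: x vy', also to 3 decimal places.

1 2.198 8.401 10.111
2 1.257 1.936 15.894
3 0.603 0.446 18.669
4 0.290 0.103 20.001
5 0.139 0.024 20.641
6 0.067 0.005 20.948
final: 20.948 0.157

Arc 1: start y=4.530, vy=8.710 → t=2.198, apex=8.401, x_land=10.111, impact vy=-12.832
  bounce: vy ← 0.48·12.832 = 6.159
Arc 2: start y=0.000, vy=6.159 → t=1.257, apex=1.936, x_land=15.894, impact vy=-6.159
  bounce: vy ← 0.48·6.159 = 2.956
Arc 3: start y=0.000, vy=2.956 → t=0.603, apex=0.446, x_land=18.669, impact vy=-2.956
  bounce: vy ← 0.48·2.956 = 1.419
Arc 4: start y=0.000, vy=1.419 → t=0.290, apex=0.103, x_land=20.001, impact vy=-1.419
  bounce: vy ← 0.48·1.419 = 0.681
Arc 5: start y=0.000, vy=0.681 → t=0.139, apex=0.024, x_land=20.641, impact vy=-0.681
  bounce: vy ← 0.48·0.681 = 0.327
Arc 6: start y=0.000, vy=0.327 → t=0.067, apex=0.005, x_land=20.948, impact vy=-0.327
  bounce: vy ← 0.48·0.327 = 0.157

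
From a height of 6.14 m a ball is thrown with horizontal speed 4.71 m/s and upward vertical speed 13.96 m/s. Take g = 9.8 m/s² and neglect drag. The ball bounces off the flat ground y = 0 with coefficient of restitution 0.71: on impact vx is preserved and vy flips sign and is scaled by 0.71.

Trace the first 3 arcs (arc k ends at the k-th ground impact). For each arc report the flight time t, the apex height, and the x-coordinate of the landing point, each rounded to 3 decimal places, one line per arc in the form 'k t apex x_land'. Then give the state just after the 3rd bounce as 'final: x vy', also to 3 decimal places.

Arc 1: start y=6.140, vy=13.960 → t=3.236, apex=16.083, x_land=15.242, impact vy=-17.755
  bounce: vy ← 0.71·17.755 = 12.606
Arc 2: start y=0.000, vy=12.606 → t=2.573, apex=8.107, x_land=27.359, impact vy=-12.606
  bounce: vy ← 0.71·12.606 = 8.950
Arc 3: start y=0.000, vy=8.950 → t=1.827, apex=4.087, x_land=35.962, impact vy=-8.950
  bounce: vy ← 0.71·8.950 = 6.355

1 3.236 16.083 15.242
2 2.573 8.107 27.359
3 1.827 4.087 35.962
final: 35.962 6.355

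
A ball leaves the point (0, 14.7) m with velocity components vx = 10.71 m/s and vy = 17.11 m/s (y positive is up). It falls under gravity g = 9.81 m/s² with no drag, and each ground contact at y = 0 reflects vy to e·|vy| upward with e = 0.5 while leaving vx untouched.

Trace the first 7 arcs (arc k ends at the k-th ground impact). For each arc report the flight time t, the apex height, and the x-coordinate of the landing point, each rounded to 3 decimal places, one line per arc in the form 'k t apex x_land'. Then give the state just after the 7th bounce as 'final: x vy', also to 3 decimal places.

1 4.202 29.621 44.999
2 2.457 7.405 71.318
3 1.229 1.851 84.477
4 0.614 0.463 91.057
5 0.307 0.116 94.347
6 0.154 0.029 95.992
7 0.077 0.007 96.814
final: 96.814 0.188

Arc 1: start y=14.700, vy=17.110 → t=4.202, apex=29.621, x_land=44.999, impact vy=-24.107
  bounce: vy ← 0.5·24.107 = 12.054
Arc 2: start y=0.000, vy=12.054 → t=2.457, apex=7.405, x_land=71.318, impact vy=-12.054
  bounce: vy ← 0.5·12.054 = 6.027
Arc 3: start y=0.000, vy=6.027 → t=1.229, apex=1.851, x_land=84.477, impact vy=-6.027
  bounce: vy ← 0.5·6.027 = 3.013
Arc 4: start y=0.000, vy=3.013 → t=0.614, apex=0.463, x_land=91.057, impact vy=-3.013
  bounce: vy ← 0.5·3.013 = 1.507
Arc 5: start y=0.000, vy=1.507 → t=0.307, apex=0.116, x_land=94.347, impact vy=-1.507
  bounce: vy ← 0.5·1.507 = 0.753
Arc 6: start y=0.000, vy=0.753 → t=0.154, apex=0.029, x_land=95.992, impact vy=-0.753
  bounce: vy ← 0.5·0.753 = 0.377
Arc 7: start y=0.000, vy=0.377 → t=0.077, apex=0.007, x_land=96.814, impact vy=-0.377
  bounce: vy ← 0.5·0.377 = 0.188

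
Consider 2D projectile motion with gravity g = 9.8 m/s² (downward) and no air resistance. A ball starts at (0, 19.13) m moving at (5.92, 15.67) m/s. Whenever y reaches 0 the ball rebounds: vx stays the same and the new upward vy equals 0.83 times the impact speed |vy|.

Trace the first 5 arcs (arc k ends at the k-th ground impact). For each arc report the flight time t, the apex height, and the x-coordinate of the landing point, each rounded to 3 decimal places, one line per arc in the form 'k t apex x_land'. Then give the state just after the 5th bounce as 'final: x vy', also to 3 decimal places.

Arc 1: start y=19.130, vy=15.670 → t=4.141, apex=31.658, x_land=24.513, impact vy=-24.910
  bounce: vy ← 0.83·24.910 = 20.675
Arc 2: start y=0.000, vy=20.675 → t=4.219, apex=21.809, x_land=49.492, impact vy=-20.675
  bounce: vy ← 0.83·20.675 = 17.160
Arc 3: start y=0.000, vy=17.160 → t=3.502, apex=15.024, x_land=70.225, impact vy=-17.160
  bounce: vy ← 0.83·17.160 = 14.243
Arc 4: start y=0.000, vy=14.243 → t=2.907, apex=10.350, x_land=87.433, impact vy=-14.243
  bounce: vy ← 0.83·14.243 = 11.822
Arc 5: start y=0.000, vy=11.822 → t=2.413, apex=7.130, x_land=101.715, impact vy=-11.822
  bounce: vy ← 0.83·11.822 = 9.812

1 4.141 31.658 24.513
2 4.219 21.809 49.492
3 3.502 15.024 70.225
4 2.907 10.350 87.433
5 2.413 7.130 101.715
final: 101.715 9.812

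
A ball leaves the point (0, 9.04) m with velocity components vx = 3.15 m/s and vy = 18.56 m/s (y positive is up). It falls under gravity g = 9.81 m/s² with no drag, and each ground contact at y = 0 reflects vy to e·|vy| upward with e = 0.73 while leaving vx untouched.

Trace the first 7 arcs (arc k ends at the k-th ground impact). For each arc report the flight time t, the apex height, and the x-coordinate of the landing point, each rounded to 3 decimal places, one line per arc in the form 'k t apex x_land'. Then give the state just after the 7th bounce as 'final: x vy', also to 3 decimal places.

1 4.221 26.597 13.295
2 3.400 14.174 24.004
3 2.482 7.553 31.822
4 1.812 4.025 37.529
5 1.323 2.145 41.695
6 0.965 1.143 44.736
7 0.705 0.609 46.956
final: 46.956 2.524

Arc 1: start y=9.040, vy=18.560 → t=4.221, apex=26.597, x_land=13.295, impact vy=-22.844
  bounce: vy ← 0.73·22.844 = 16.676
Arc 2: start y=0.000, vy=16.676 → t=3.400, apex=14.174, x_land=24.004, impact vy=-16.676
  bounce: vy ← 0.73·16.676 = 12.173
Arc 3: start y=0.000, vy=12.173 → t=2.482, apex=7.553, x_land=31.822, impact vy=-12.173
  bounce: vy ← 0.73·12.173 = 8.887
Arc 4: start y=0.000, vy=8.887 → t=1.812, apex=4.025, x_land=37.529, impact vy=-8.887
  bounce: vy ← 0.73·8.887 = 6.487
Arc 5: start y=0.000, vy=6.487 → t=1.323, apex=2.145, x_land=41.695, impact vy=-6.487
  bounce: vy ← 0.73·6.487 = 4.736
Arc 6: start y=0.000, vy=4.736 → t=0.965, apex=1.143, x_land=44.736, impact vy=-4.736
  bounce: vy ← 0.73·4.736 = 3.457
Arc 7: start y=0.000, vy=3.457 → t=0.705, apex=0.609, x_land=46.956, impact vy=-3.457
  bounce: vy ← 0.73·3.457 = 2.524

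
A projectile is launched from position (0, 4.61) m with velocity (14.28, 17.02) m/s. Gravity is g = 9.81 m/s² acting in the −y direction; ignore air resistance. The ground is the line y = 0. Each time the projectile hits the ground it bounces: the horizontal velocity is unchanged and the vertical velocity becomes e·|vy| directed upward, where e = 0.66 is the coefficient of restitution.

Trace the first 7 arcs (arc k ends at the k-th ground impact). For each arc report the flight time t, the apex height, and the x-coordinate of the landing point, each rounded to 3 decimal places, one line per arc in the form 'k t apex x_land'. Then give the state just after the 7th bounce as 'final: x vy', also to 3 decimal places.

Arc 1: start y=4.610, vy=17.020 → t=3.722, apex=19.375, x_land=53.156, impact vy=-19.497
  bounce: vy ← 0.66·19.497 = 12.868
Arc 2: start y=0.000, vy=12.868 → t=2.623, apex=8.440, x_land=90.619, impact vy=-12.868
  bounce: vy ← 0.66·12.868 = 8.493
Arc 3: start y=0.000, vy=8.493 → t=1.731, apex=3.676, x_land=115.344, impact vy=-8.493
  bounce: vy ← 0.66·8.493 = 5.605
Arc 4: start y=0.000, vy=5.605 → t=1.143, apex=1.601, x_land=131.663, impact vy=-5.605
  bounce: vy ← 0.66·5.605 = 3.699
Arc 5: start y=0.000, vy=3.699 → t=0.754, apex=0.698, x_land=142.433, impact vy=-3.699
  bounce: vy ← 0.66·3.699 = 2.442
Arc 6: start y=0.000, vy=2.442 → t=0.498, apex=0.304, x_land=149.542, impact vy=-2.442
  bounce: vy ← 0.66·2.442 = 1.611
Arc 7: start y=0.000, vy=1.611 → t=0.329, apex=0.132, x_land=154.233, impact vy=-1.611
  bounce: vy ← 0.66·1.611 = 1.064

1 3.722 19.375 53.156
2 2.623 8.440 90.619
3 1.731 3.676 115.344
4 1.143 1.601 131.663
5 0.754 0.698 142.433
6 0.498 0.304 149.542
7 0.329 0.132 154.233
final: 154.233 1.064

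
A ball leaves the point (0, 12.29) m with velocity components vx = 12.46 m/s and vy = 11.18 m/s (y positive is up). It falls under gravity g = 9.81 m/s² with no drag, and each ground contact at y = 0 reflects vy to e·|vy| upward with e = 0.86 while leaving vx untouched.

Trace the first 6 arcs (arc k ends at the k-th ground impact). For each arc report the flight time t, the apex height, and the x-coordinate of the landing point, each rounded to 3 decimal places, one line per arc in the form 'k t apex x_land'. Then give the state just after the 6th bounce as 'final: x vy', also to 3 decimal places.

1 3.090 18.661 38.503
2 3.355 13.801 80.305
3 2.885 10.208 116.254
4 2.481 7.549 147.170
5 2.134 5.584 173.758
6 1.835 4.130 196.624
final: 196.624 7.741

Arc 1: start y=12.290, vy=11.180 → t=3.090, apex=18.661, x_land=38.503, impact vy=-19.134
  bounce: vy ← 0.86·19.134 = 16.456
Arc 2: start y=0.000, vy=16.456 → t=3.355, apex=13.801, x_land=80.305, impact vy=-16.456
  bounce: vy ← 0.86·16.456 = 14.152
Arc 3: start y=0.000, vy=14.152 → t=2.885, apex=10.208, x_land=116.254, impact vy=-14.152
  bounce: vy ← 0.86·14.152 = 12.170
Arc 4: start y=0.000, vy=12.170 → t=2.481, apex=7.549, x_land=147.170, impact vy=-12.170
  bounce: vy ← 0.86·12.170 = 10.467
Arc 5: start y=0.000, vy=10.467 → t=2.134, apex=5.584, x_land=173.758, impact vy=-10.467
  bounce: vy ← 0.86·10.467 = 9.001
Arc 6: start y=0.000, vy=9.001 → t=1.835, apex=4.130, x_land=196.624, impact vy=-9.001
  bounce: vy ← 0.86·9.001 = 7.741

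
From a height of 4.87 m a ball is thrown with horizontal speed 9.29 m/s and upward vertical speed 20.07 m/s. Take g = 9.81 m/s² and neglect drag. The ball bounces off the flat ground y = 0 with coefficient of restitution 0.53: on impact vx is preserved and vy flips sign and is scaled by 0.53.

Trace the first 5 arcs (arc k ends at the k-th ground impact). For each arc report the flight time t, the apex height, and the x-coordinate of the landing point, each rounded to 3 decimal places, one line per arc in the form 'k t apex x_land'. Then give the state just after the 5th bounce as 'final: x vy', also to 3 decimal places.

Arc 1: start y=4.870, vy=20.070 → t=4.321, apex=25.400, x_land=40.147, impact vy=-22.324
  bounce: vy ← 0.53·22.324 = 11.832
Arc 2: start y=0.000, vy=11.832 → t=2.412, apex=7.135, x_land=62.556, impact vy=-11.832
  bounce: vy ← 0.53·11.832 = 6.271
Arc 3: start y=0.000, vy=6.271 → t=1.278, apex=2.004, x_land=74.432, impact vy=-6.271
  bounce: vy ← 0.53·6.271 = 3.324
Arc 4: start y=0.000, vy=3.324 → t=0.678, apex=0.563, x_land=80.727, impact vy=-3.324
  bounce: vy ← 0.53·3.324 = 1.761
Arc 5: start y=0.000, vy=1.761 → t=0.359, apex=0.158, x_land=84.063, impact vy=-1.761
  bounce: vy ← 0.53·1.761 = 0.934

1 4.321 25.400 40.147
2 2.412 7.135 62.556
3 1.278 2.004 74.432
4 0.678 0.563 80.727
5 0.359 0.158 84.063
final: 84.063 0.934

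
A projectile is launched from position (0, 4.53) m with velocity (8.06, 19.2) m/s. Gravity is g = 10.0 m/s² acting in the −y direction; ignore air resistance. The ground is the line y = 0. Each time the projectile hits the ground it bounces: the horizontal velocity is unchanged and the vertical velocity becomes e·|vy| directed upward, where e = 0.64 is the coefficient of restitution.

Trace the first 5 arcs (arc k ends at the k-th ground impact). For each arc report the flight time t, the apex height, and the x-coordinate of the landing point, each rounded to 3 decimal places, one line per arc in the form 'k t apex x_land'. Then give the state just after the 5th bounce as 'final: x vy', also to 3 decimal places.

1 4.063 22.962 32.748
2 2.743 9.405 54.856
3 1.756 3.852 69.006
4 1.124 1.578 78.062
5 0.719 0.646 83.858
final: 83.858 2.301

Arc 1: start y=4.530, vy=19.200 → t=4.063, apex=22.962, x_land=32.748, impact vy=-21.430
  bounce: vy ← 0.64·21.430 = 13.715
Arc 2: start y=0.000, vy=13.715 → t=2.743, apex=9.405, x_land=54.856, impact vy=-13.715
  bounce: vy ← 0.64·13.715 = 8.778
Arc 3: start y=0.000, vy=8.778 → t=1.756, apex=3.852, x_land=69.006, impact vy=-8.778
  bounce: vy ← 0.64·8.778 = 5.618
Arc 4: start y=0.000, vy=5.618 → t=1.124, apex=1.578, x_land=78.062, impact vy=-5.618
  bounce: vy ← 0.64·5.618 = 3.595
Arc 5: start y=0.000, vy=3.595 → t=0.719, apex=0.646, x_land=83.858, impact vy=-3.595
  bounce: vy ← 0.64·3.595 = 2.301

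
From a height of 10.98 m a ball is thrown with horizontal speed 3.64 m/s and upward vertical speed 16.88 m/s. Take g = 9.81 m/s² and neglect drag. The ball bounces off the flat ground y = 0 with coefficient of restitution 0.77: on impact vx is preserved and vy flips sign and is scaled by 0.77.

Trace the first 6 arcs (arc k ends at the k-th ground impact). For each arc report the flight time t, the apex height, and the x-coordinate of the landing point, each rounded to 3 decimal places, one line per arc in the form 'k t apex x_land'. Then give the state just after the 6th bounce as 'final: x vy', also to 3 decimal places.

1 4.001 25.503 14.563
2 3.512 15.121 27.345
3 2.704 8.965 37.187
4 2.082 5.315 44.766
5 1.603 3.151 50.601
6 1.234 1.868 55.094
final: 55.094 4.662

Arc 1: start y=10.980, vy=16.880 → t=4.001, apex=25.503, x_land=14.563, impact vy=-22.369
  bounce: vy ← 0.77·22.369 = 17.224
Arc 2: start y=0.000, vy=17.224 → t=3.512, apex=15.121, x_land=27.345, impact vy=-17.224
  bounce: vy ← 0.77·17.224 = 13.262
Arc 3: start y=0.000, vy=13.262 → t=2.704, apex=8.965, x_land=37.187, impact vy=-13.262
  bounce: vy ← 0.77·13.262 = 10.212
Arc 4: start y=0.000, vy=10.212 → t=2.082, apex=5.315, x_land=44.766, impact vy=-10.212
  bounce: vy ← 0.77·10.212 = 7.863
Arc 5: start y=0.000, vy=7.863 → t=1.603, apex=3.151, x_land=50.601, impact vy=-7.863
  bounce: vy ← 0.77·7.863 = 6.055
Arc 6: start y=0.000, vy=6.055 → t=1.234, apex=1.868, x_land=55.094, impact vy=-6.055
  bounce: vy ← 0.77·6.055 = 4.662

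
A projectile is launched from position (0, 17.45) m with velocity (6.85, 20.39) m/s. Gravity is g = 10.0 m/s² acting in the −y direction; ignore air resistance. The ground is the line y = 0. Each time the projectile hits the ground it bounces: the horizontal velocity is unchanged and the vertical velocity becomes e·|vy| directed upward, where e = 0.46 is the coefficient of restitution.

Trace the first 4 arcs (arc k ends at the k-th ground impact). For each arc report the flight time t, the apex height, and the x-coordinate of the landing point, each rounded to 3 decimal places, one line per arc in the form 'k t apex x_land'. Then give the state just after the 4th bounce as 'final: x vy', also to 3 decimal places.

Arc 1: start y=17.450, vy=20.390 → t=4.804, apex=38.238, x_land=32.910, impact vy=-27.654
  bounce: vy ← 0.46·27.654 = 12.721
Arc 2: start y=0.000, vy=12.721 → t=2.544, apex=8.091, x_land=50.338, impact vy=-12.721
  bounce: vy ← 0.46·12.721 = 5.852
Arc 3: start y=0.000, vy=5.852 → t=1.170, apex=1.712, x_land=58.355, impact vy=-5.852
  bounce: vy ← 0.46·5.852 = 2.692
Arc 4: start y=0.000, vy=2.692 → t=0.538, apex=0.362, x_land=62.042, impact vy=-2.692
  bounce: vy ← 0.46·2.692 = 1.238

1 4.804 38.238 32.910
2 2.544 8.091 50.338
3 1.170 1.712 58.355
4 0.538 0.362 62.042
final: 62.042 1.238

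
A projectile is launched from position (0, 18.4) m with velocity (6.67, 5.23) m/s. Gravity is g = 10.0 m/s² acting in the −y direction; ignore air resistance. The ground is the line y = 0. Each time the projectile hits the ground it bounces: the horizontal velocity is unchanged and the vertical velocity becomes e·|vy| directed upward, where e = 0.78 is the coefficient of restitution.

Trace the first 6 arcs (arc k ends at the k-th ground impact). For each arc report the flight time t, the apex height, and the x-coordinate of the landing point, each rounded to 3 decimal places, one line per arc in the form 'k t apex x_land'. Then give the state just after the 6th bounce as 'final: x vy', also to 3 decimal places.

1 2.511 19.768 16.751
2 3.102 12.027 37.440
3 2.419 7.317 53.577
4 1.887 4.452 66.165
5 1.472 2.708 75.983
6 1.148 1.648 83.641
final: 83.641 4.478

Arc 1: start y=18.400, vy=5.230 → t=2.511, apex=19.768, x_land=16.751, impact vy=-19.883
  bounce: vy ← 0.78·19.883 = 15.509
Arc 2: start y=0.000, vy=15.509 → t=3.102, apex=12.027, x_land=37.440, impact vy=-15.509
  bounce: vy ← 0.78·15.509 = 12.097
Arc 3: start y=0.000, vy=12.097 → t=2.419, apex=7.317, x_land=53.577, impact vy=-12.097
  bounce: vy ← 0.78·12.097 = 9.436
Arc 4: start y=0.000, vy=9.436 → t=1.887, apex=4.452, x_land=66.165, impact vy=-9.436
  bounce: vy ← 0.78·9.436 = 7.360
Arc 5: start y=0.000, vy=7.360 → t=1.472, apex=2.708, x_land=75.983, impact vy=-7.360
  bounce: vy ← 0.78·7.360 = 5.741
Arc 6: start y=0.000, vy=5.741 → t=1.148, apex=1.648, x_land=83.641, impact vy=-5.741
  bounce: vy ← 0.78·5.741 = 4.478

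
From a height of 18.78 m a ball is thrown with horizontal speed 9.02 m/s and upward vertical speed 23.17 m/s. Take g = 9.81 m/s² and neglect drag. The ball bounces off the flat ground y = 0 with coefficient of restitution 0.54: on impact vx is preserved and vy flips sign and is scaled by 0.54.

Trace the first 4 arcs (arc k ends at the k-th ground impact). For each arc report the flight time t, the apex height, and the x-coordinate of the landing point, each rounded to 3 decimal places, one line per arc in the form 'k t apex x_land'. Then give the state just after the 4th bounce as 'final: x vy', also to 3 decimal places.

Arc 1: start y=18.780, vy=23.170 → t=5.429, apex=46.142, x_land=48.970, impact vy=-30.088
  bounce: vy ← 0.54·30.088 = 16.248
Arc 2: start y=0.000, vy=16.248 → t=3.312, apex=13.455, x_land=78.848, impact vy=-16.248
  bounce: vy ← 0.54·16.248 = 8.774
Arc 3: start y=0.000, vy=8.774 → t=1.789, apex=3.924, x_land=94.983, impact vy=-8.774
  bounce: vy ← 0.54·8.774 = 4.738
Arc 4: start y=0.000, vy=4.738 → t=0.966, apex=1.144, x_land=103.695, impact vy=-4.738
  bounce: vy ← 0.54·4.738 = 2.558

1 5.429 46.142 48.970
2 3.312 13.455 78.848
3 1.789 3.924 94.983
4 0.966 1.144 103.695
final: 103.695 2.558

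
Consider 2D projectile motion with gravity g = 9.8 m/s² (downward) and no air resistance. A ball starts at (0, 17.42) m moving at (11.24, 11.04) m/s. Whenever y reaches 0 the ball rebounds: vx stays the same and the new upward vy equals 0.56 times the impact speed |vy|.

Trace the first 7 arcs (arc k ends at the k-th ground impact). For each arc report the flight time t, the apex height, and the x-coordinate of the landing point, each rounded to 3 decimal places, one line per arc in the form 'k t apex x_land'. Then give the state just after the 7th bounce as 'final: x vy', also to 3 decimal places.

1 3.323 23.638 37.350
2 2.460 7.413 65.000
3 1.378 2.325 80.484
4 0.771 0.729 89.155
5 0.432 0.229 94.011
6 0.242 0.072 96.730
7 0.135 0.022 98.253
final: 98.253 0.372

Arc 1: start y=17.420, vy=11.040 → t=3.323, apex=23.638, x_land=37.350, impact vy=-21.525
  bounce: vy ← 0.56·21.525 = 12.054
Arc 2: start y=0.000, vy=12.054 → t=2.460, apex=7.413, x_land=65.000, impact vy=-12.054
  bounce: vy ← 0.56·12.054 = 6.750
Arc 3: start y=0.000, vy=6.750 → t=1.378, apex=2.325, x_land=80.484, impact vy=-6.750
  bounce: vy ← 0.56·6.750 = 3.780
Arc 4: start y=0.000, vy=3.780 → t=0.771, apex=0.729, x_land=89.155, impact vy=-3.780
  bounce: vy ← 0.56·3.780 = 2.117
Arc 5: start y=0.000, vy=2.117 → t=0.432, apex=0.229, x_land=94.011, impact vy=-2.117
  bounce: vy ← 0.56·2.117 = 1.185
Arc 6: start y=0.000, vy=1.185 → t=0.242, apex=0.072, x_land=96.730, impact vy=-1.185
  bounce: vy ← 0.56·1.185 = 0.664
Arc 7: start y=0.000, vy=0.664 → t=0.135, apex=0.022, x_land=98.253, impact vy=-0.664
  bounce: vy ← 0.56·0.664 = 0.372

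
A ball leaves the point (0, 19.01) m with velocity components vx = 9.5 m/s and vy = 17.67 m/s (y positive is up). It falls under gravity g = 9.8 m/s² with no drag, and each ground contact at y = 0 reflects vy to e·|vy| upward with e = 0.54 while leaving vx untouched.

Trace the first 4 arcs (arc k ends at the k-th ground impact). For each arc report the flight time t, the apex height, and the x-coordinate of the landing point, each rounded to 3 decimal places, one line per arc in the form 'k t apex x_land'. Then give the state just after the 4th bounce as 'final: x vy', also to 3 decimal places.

Arc 1: start y=19.010, vy=17.670 → t=4.473, apex=34.940, x_land=42.497, impact vy=-26.169
  bounce: vy ← 0.54·26.169 = 14.131
Arc 2: start y=0.000, vy=14.131 → t=2.884, apex=10.189, x_land=69.895, impact vy=-14.131
  bounce: vy ← 0.54·14.131 = 7.631
Arc 3: start y=0.000, vy=7.631 → t=1.557, apex=2.971, x_land=84.689, impact vy=-7.631
  bounce: vy ← 0.54·7.631 = 4.121
Arc 4: start y=0.000, vy=4.121 → t=0.841, apex=0.866, x_land=92.678, impact vy=-4.121
  bounce: vy ← 0.54·4.121 = 2.225

1 4.473 34.940 42.497
2 2.884 10.189 69.895
3 1.557 2.971 84.689
4 0.841 0.866 92.678
final: 92.678 2.225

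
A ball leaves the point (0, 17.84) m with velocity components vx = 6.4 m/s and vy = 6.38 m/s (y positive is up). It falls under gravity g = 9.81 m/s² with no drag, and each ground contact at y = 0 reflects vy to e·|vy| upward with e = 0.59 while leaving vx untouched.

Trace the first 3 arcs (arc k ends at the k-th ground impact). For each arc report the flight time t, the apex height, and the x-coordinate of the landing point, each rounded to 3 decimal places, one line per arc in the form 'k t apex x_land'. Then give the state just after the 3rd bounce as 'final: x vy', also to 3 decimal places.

Arc 1: start y=17.840, vy=6.380 → t=2.665, apex=19.915, x_land=17.058, impact vy=-19.767
  bounce: vy ← 0.59·19.767 = 11.662
Arc 2: start y=0.000, vy=11.662 → t=2.378, apex=6.932, x_land=32.275, impact vy=-11.662
  bounce: vy ← 0.59·11.662 = 6.881
Arc 3: start y=0.000, vy=6.881 → t=1.403, apex=2.413, x_land=41.253, impact vy=-6.881
  bounce: vy ← 0.59·6.881 = 4.060

1 2.665 19.915 17.058
2 2.378 6.932 32.275
3 1.403 2.413 41.253
final: 41.253 4.060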